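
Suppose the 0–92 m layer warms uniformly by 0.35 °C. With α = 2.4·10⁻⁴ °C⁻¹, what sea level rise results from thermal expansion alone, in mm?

Δh = 7.73 mm

Δh = αΔT·H = 2.4×10⁻⁴ × 0.35 × 92 = 0.007728 m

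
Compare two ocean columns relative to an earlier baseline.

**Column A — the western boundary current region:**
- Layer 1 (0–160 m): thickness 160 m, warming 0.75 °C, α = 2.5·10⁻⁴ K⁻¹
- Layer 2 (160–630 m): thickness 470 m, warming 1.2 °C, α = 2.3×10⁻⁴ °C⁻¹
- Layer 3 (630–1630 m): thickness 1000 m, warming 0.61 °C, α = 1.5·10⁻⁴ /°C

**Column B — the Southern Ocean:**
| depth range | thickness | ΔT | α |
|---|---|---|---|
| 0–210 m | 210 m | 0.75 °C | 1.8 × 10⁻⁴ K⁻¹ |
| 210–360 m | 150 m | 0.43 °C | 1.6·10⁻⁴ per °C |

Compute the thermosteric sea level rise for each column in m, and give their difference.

Δh_A ≈ 0.25 m, Δh_B ≈ 0.039 m; difference ≈ 0.21 m

A 0.75 × 160 × 2.5×10⁻⁴ = 0.03000 m
A Layer 2: 1.2 × 470 × 2.3×10⁻⁴ = 0.12972 m
A Layer 3: 0.61 × 1000 × 1.5×10⁻⁴ = 0.09150 m
A total: 0.25122 m
B 0–210 m: 1.8×10⁻⁴ × 210 × 0.75 = 0.02835 m
B 210–360 m: 150 × 1.6×10⁻⁴ × 0.43 = 0.01032 m
B total: 0.03867 m
Difference: 0.25122 − 0.03867 = 0.21255 m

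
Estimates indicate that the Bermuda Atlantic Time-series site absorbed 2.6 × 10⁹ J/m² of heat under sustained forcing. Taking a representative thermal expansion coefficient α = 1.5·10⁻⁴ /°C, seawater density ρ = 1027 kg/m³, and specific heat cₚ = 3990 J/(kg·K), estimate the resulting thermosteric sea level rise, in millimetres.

95.2 mm

Δh = αQ/(ρcₚ) = 1.5×10⁻⁴ × 2.6×10⁹ / (1027 × 3990) ≈ 0.095175 m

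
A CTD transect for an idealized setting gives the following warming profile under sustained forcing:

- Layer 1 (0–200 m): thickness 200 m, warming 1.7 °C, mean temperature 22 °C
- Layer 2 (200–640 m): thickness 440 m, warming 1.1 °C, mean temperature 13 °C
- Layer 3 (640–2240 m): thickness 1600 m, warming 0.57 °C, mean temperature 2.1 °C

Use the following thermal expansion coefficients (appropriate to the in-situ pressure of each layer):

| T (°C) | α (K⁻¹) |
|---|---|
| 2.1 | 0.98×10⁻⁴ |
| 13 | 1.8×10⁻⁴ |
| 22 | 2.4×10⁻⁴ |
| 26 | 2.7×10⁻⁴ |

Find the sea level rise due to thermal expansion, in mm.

Layer 1 at 22 °C → α = 2.4×10⁻⁴ K⁻¹
Layer 2 at 13 °C → α = 1.8×10⁻⁴ K⁻¹
Layer 3 at 2.1 °C → α = 0.98×10⁻⁴ K⁻¹
2.4×10⁻⁴ × 1.7 × 200 = 0.08160 m
200–640 m: 1.8×10⁻⁴ × 1.1 × 440 = 0.08712 m
Layer 3: 1600 × 0.98×10⁻⁴ × 0.57 = 0.089376 m
Δh = 0.08160 + 0.08712 + 0.089376 = 0.258096 m

258 mm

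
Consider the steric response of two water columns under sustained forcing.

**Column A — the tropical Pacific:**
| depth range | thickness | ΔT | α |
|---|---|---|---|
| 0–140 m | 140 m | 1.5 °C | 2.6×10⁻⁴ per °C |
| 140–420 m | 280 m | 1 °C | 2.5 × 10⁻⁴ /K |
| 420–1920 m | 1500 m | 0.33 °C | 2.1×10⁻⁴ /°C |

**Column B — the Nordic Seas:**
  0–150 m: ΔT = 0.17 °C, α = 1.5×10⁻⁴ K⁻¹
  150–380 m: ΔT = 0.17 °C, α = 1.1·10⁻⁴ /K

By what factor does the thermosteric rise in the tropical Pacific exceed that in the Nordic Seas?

A 0–140 m: 140 × 2.6×10⁻⁴ × 1.5 = 0.05460 m
A 280 × 2.5×10⁻⁴ × 1 = 0.07000 m
A 420–1920 m: 0.33 × 2.1×10⁻⁴ × 1500 = 0.10395 m
A total: 0.22855 m
B 150 × 1.5×10⁻⁴ × 0.17 = 0.003825 m
B 230 × 1.1×10⁻⁴ × 0.17 = 0.004301 m
B total: 0.008126 m
Ratio: 0.22855 / 0.008126 ≈ 28.13

a factor of 28.1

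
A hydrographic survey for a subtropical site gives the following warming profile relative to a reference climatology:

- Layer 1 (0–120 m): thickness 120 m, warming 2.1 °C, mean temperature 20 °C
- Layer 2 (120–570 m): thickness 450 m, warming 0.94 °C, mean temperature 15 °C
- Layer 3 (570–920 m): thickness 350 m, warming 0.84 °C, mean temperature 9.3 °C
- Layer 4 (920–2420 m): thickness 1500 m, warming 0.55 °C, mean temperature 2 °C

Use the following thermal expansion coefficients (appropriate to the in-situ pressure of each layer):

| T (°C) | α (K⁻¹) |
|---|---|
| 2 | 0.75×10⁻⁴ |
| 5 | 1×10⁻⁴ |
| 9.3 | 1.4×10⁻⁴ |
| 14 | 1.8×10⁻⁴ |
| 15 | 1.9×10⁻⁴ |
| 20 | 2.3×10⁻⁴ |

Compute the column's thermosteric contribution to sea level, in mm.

Layer 1 at 20 °C → α = 2.3×10⁻⁴ K⁻¹
Layer 2 at 15 °C → α = 1.9×10⁻⁴ K⁻¹
Layer 3 at 9.3 °C → α = 1.4×10⁻⁴ K⁻¹
Layer 4 at 2 °C → α = 0.75×10⁻⁴ K⁻¹
0–120 m: 2.1 × 120 × 2.3×10⁻⁴ = 0.05796 m
1.9×10⁻⁴ × 0.94 × 450 = 0.08037 m
570–920 m: 1.4×10⁻⁴ × 0.84 × 350 = 0.04116 m
920–2420 m: 1500 × 0.75×10⁻⁴ × 0.55 = 0.061875 m
Δh = 0.05796 + 0.08037 + 0.04116 + 0.061875 = 0.241365 m ≈ 241 mm

241 mm of thermosteric rise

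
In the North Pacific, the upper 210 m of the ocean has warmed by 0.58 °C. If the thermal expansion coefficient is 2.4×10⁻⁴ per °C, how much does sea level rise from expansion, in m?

Δh = 0.0292 m

Δh = αΔT·H = 2.4×10⁻⁴ × 0.58 × 210 = 0.029232 m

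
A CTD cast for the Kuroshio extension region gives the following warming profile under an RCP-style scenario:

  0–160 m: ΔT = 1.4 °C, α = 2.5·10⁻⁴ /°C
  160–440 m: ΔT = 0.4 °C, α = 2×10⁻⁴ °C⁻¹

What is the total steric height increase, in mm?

Δh ≈ 78 mm

160 × 2.5×10⁻⁴ × 1.4 = 0.05600 m
Layer 2: 2×10⁻⁴ × 280 × 0.4 = 0.02240 m
Δh = 0.05600 + 0.02240 = 0.07840 m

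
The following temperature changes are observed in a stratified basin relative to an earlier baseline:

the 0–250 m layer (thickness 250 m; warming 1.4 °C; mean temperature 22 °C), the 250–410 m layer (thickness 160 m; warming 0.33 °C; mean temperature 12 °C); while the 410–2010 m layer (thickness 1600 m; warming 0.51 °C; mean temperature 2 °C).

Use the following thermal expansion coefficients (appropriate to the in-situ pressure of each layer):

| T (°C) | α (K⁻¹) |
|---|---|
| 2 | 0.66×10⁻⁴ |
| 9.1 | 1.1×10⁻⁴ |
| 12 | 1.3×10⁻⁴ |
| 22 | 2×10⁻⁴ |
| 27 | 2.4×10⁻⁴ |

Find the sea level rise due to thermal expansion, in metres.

about 0.13 m

Layer 1 at 22 °C → α = 2×10⁻⁴ K⁻¹
Layer 2 at 12 °C → α = 1.3×10⁻⁴ K⁻¹
Layer 3 at 2 °C → α = 0.66×10⁻⁴ K⁻¹
0–250 m: 1.4 × 250 × 2×10⁻⁴ = 0.07000 m
Layer 2: 1.3×10⁻⁴ × 160 × 0.33 = 0.006864 m
Layer 3: 1600 × 0.66×10⁻⁴ × 0.51 = 0.053856 m
Δh = 0.07000 + 0.006864 + 0.053856 = 0.13072 m ≈ 0.13 m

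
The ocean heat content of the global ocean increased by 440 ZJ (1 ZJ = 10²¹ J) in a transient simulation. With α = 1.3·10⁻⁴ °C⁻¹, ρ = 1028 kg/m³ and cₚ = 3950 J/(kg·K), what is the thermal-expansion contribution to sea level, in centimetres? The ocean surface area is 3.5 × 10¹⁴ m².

Per unit area: Q = 440×10²¹ / (3.5×10¹⁴) ≈ 1.257×10⁹ J/m²
Δh = αQ/(ρcₚ) = 1.3×10⁻⁴ × 1.257×10⁹ / (1028 × 3950) ≈ 0.040243 m

4.02 cm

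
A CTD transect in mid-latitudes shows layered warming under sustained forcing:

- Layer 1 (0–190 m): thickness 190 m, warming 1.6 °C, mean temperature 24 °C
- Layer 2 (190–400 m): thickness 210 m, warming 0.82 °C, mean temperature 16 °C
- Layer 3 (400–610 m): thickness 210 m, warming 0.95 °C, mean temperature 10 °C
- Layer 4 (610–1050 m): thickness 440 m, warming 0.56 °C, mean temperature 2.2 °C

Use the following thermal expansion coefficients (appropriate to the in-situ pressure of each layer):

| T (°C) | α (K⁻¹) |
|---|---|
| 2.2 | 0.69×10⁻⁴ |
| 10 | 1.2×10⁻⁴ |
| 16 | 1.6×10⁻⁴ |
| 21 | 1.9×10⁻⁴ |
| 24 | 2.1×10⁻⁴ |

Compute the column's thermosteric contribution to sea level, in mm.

Layer 1 at 24 °C → α = 2.1×10⁻⁴ K⁻¹
Layer 2 at 16 °C → α = 1.6×10⁻⁴ K⁻¹
Layer 3 at 10 °C → α = 1.2×10⁻⁴ K⁻¹
Layer 4 at 2.2 °C → α = 0.69×10⁻⁴ K⁻¹
Layer 1: 2.1×10⁻⁴ × 190 × 1.6 = 0.06384 m
Layer 2: 0.82 × 1.6×10⁻⁴ × 210 = 0.027552 m
400–610 m: 0.95 × 1.2×10⁻⁴ × 210 = 0.02394 m
610–1050 m: 440 × 0.56 × 0.69×10⁻⁴ = 0.0170016 m
Δh = 0.06384 + 0.027552 + 0.02394 + 0.0170016 = 0.1323336 m

132 mm of thermosteric rise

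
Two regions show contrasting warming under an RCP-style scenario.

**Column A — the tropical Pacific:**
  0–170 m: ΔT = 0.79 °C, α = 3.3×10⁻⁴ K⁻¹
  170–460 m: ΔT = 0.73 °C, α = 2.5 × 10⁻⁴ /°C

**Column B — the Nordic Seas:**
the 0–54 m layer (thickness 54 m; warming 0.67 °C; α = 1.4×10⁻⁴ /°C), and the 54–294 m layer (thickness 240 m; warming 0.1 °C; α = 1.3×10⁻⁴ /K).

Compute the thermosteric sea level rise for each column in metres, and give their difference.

A 0–170 m: 3.3×10⁻⁴ × 0.79 × 170 = 0.044319 m
A Layer 2: 0.73 × 2.5×10⁻⁴ × 290 = 0.052925 m
A total: 0.097244 m
B 0–54 m: 54 × 0.67 × 1.4×10⁻⁴ = 0.0050652 m
B Layer 2: 240 × 0.1 × 1.3×10⁻⁴ = 0.00312 m
B total: 0.0081852 m
Difference: 0.097244 − 0.0081852 = 0.0890588 m

Δh_A ≈ 0.0972 m, Δh_B ≈ 0.00819 m; difference ≈ 0.0891 m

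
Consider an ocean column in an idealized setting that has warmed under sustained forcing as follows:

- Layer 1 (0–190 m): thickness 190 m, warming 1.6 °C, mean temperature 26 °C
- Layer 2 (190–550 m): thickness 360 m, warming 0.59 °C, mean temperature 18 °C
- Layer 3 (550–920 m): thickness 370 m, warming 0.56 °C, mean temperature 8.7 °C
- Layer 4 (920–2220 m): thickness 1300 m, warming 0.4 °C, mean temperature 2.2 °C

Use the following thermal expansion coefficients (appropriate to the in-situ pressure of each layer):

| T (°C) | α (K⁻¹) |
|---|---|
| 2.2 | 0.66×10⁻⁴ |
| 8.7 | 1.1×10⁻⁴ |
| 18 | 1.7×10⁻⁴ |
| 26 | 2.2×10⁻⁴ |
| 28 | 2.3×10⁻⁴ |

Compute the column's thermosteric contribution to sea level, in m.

about 0.16 m

Layer 1 at 26 °C → α = 2.2×10⁻⁴ K⁻¹
Layer 2 at 18 °C → α = 1.7×10⁻⁴ K⁻¹
Layer 3 at 8.7 °C → α = 1.1×10⁻⁴ K⁻¹
Layer 4 at 2.2 °C → α = 0.66×10⁻⁴ K⁻¹
Layer 1: 190 × 1.6 × 2.2×10⁻⁴ = 0.06688 m
0.59 × 1.7×10⁻⁴ × 360 = 0.036108 m
550–920 m: 0.56 × 370 × 1.1×10⁻⁴ = 0.022792 m
Layer 4: 0.4 × 1300 × 0.66×10⁻⁴ = 0.03432 m
Δh = 0.06688 + 0.036108 + 0.022792 + 0.03432 = 0.16010 m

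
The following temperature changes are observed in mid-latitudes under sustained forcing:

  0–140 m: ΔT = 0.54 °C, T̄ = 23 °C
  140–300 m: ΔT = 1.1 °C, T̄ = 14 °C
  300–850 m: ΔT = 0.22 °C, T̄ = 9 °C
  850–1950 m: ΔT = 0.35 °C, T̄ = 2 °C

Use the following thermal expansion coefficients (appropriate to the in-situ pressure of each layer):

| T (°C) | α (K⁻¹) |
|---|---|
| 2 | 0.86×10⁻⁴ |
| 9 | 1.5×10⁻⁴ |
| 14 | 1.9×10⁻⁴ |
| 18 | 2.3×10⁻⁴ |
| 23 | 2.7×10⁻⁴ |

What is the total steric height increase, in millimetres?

Δh ≈ 105 mm

Layer 1 at 23 °C → α = 2.7×10⁻⁴ K⁻¹
Layer 2 at 14 °C → α = 1.9×10⁻⁴ K⁻¹
Layer 3 at 9 °C → α = 1.5×10⁻⁴ K⁻¹
Layer 4 at 2 °C → α = 0.86×10⁻⁴ K⁻¹
140 × 0.54 × 2.7×10⁻⁴ = 0.020412 m
Layer 2: 1.9×10⁻⁴ × 160 × 1.1 = 0.03344 m
550 × 0.22 × 1.5×10⁻⁴ = 0.01815 m
Layer 4: 0.86×10⁻⁴ × 1100 × 0.35 = 0.03311 m
Δh = 0.020412 + 0.03344 + 0.01815 + 0.03311 = 0.105112 m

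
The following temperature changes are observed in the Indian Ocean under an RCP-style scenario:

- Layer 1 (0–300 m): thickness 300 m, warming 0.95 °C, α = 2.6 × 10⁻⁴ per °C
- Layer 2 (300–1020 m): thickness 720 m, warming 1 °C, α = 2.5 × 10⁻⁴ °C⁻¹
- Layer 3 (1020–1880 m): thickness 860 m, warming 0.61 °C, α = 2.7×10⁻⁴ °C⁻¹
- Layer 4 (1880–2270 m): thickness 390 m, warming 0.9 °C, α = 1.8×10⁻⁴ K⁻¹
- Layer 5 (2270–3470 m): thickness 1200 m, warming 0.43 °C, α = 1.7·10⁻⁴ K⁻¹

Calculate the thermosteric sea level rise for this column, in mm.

0.95 × 2.6×10⁻⁴ × 300 = 0.07410 m
Layer 2: 1 × 2.5×10⁻⁴ × 720 = 0.18000 m
1020–1880 m: 0.61 × 860 × 2.7×10⁻⁴ = 0.141642 m
Layer 4: 390 × 0.9 × 1.8×10⁻⁴ = 0.06318 m
Layer 5: 1200 × 1.7×10⁻⁴ × 0.43 = 0.08772 m
Δh = 0.07410 + 0.18000 + 0.141642 + 0.06318 + 0.08772 = 0.546642 m ≈ 550 mm

about 550 mm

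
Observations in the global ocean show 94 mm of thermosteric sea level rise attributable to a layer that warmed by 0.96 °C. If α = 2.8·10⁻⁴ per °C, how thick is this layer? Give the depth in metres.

H = Δh/(αΔT) = 0.094 / (2.8×10⁻⁴ × 0.96) ≈ 349.7 m

about 350 m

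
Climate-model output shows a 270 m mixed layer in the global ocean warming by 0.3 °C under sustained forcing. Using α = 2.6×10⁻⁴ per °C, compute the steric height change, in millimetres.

about 21 mm

Δh = αΔT·H = 2.6×10⁻⁴ × 0.3 × 270 = 0.02106 m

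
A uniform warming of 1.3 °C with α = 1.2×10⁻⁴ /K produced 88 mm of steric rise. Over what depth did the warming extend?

H = Δh/(αΔT) = 0.088 / (1.2×10⁻⁴ × 1.3) ≈ 564.1 m

about 564 m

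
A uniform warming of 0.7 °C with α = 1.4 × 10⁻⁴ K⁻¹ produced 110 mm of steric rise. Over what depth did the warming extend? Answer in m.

H = Δh/(αΔT) = 0.11 / (1.4×10⁻⁴ × 0.7) ≈ 1122 m

about 1100 m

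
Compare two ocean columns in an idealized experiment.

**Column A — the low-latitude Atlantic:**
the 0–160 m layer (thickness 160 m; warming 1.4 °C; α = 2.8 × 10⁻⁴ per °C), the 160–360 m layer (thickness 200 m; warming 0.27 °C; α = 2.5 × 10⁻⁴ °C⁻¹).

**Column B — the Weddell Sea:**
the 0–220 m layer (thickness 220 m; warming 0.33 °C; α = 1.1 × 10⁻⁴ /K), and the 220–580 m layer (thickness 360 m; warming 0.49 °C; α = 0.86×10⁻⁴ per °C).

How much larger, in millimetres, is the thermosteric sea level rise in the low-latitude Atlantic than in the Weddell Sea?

A Layer 1: 160 × 1.4 × 2.8×10⁻⁴ = 0.06272 m
A 2.5×10⁻⁴ × 200 × 0.27 = 0.01350 m
A total: 0.07622 m
B 220 × 1.1×10⁻⁴ × 0.33 = 0.007986 m
B Layer 2: 0.49 × 0.86×10⁻⁴ × 360 = 0.0151704 m
B total: 0.0231564 m
Difference: 0.07622 − 0.0231564 = 0.0530636 m

Δh_A − Δh_B ≈ 53.1 mm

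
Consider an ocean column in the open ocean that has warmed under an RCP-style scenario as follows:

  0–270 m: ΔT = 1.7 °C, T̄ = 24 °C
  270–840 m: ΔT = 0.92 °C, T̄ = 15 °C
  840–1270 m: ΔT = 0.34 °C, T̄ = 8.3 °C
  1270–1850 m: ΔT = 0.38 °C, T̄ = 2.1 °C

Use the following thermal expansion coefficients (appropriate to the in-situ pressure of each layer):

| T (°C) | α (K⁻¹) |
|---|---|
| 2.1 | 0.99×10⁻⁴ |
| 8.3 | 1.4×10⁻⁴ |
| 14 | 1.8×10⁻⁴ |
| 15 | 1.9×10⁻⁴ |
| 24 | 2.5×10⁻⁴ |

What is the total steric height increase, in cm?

Δh = 25.7 cm

Layer 1 at 24 °C → α = 2.5×10⁻⁴ K⁻¹
Layer 2 at 15 °C → α = 1.9×10⁻⁴ K⁻¹
Layer 3 at 8.3 °C → α = 1.4×10⁻⁴ K⁻¹
Layer 4 at 2.1 °C → α = 0.99×10⁻⁴ K⁻¹
0–270 m: 1.7 × 270 × 2.5×10⁻⁴ = 0.11475 m
Layer 2: 570 × 0.92 × 1.9×10⁻⁴ = 0.099636 m
840–1270 m: 0.34 × 430 × 1.4×10⁻⁴ = 0.020468 m
1270–1850 m: 580 × 0.38 × 0.99×10⁻⁴ = 0.0218196 m
Δh = 0.11475 + 0.099636 + 0.020468 + 0.0218196 = 0.2566736 m ≈ 25.7 cm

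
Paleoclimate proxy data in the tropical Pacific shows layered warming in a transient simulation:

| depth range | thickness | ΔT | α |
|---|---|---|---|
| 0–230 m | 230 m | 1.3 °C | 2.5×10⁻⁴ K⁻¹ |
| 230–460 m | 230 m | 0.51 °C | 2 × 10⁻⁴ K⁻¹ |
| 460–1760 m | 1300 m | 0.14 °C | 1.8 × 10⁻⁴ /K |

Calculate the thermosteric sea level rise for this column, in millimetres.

1.3 × 230 × 2.5×10⁻⁴ = 0.07475 m
Layer 2: 0.51 × 2×10⁻⁴ × 230 = 0.02346 m
Layer 3: 1300 × 1.8×10⁻⁴ × 0.14 = 0.03276 m
Δh = 0.07475 + 0.02346 + 0.03276 = 0.13097 m ≈ 130 mm

130 mm of thermosteric rise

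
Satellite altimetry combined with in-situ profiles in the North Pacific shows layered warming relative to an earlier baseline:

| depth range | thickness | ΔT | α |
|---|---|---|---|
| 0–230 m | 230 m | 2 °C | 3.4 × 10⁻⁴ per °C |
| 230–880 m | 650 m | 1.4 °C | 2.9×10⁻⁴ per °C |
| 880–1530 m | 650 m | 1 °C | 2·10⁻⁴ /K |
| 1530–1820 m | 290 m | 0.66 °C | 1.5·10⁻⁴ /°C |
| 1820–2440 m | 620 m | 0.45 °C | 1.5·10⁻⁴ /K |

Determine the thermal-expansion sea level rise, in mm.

Δh = 620 mm

Layer 1: 3.4×10⁻⁴ × 2 × 230 = 0.15640 m
Layer 2: 650 × 1.4 × 2.9×10⁻⁴ = 0.26390 m
Layer 3: 1 × 2×10⁻⁴ × 650 = 0.13000 m
1530–1820 m: 0.66 × 290 × 1.5×10⁻⁴ = 0.02871 m
1820–2440 m: 1.5×10⁻⁴ × 0.45 × 620 = 0.04185 m
Δh = 0.15640 + 0.26390 + 0.13000 + 0.02871 + 0.04185 = 0.62086 m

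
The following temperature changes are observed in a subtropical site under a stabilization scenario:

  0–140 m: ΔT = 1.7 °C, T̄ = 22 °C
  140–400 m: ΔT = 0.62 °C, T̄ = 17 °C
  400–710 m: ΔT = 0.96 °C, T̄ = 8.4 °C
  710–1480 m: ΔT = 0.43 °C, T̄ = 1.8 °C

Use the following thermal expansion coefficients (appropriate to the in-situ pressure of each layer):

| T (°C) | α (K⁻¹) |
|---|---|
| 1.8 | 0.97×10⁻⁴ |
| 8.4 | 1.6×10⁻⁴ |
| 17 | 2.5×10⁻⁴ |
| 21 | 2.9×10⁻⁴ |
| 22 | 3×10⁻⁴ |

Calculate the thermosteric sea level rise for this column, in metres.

Layer 1 at 22 °C → α = 3×10⁻⁴ K⁻¹
Layer 2 at 17 °C → α = 2.5×10⁻⁴ K⁻¹
Layer 3 at 8.4 °C → α = 1.6×10⁻⁴ K⁻¹
Layer 4 at 1.8 °C → α = 0.97×10⁻⁴ K⁻¹
0–140 m: 3×10⁻⁴ × 1.7 × 140 = 0.07140 m
2.5×10⁻⁴ × 260 × 0.62 = 0.04030 m
1.6×10⁻⁴ × 310 × 0.96 = 0.047616 m
710–1480 m: 0.43 × 0.97×10⁻⁴ × 770 = 0.0321167 m
Δh = 0.07140 + 0.04030 + 0.047616 + 0.0321167 = 0.1914327 m

about 0.19 m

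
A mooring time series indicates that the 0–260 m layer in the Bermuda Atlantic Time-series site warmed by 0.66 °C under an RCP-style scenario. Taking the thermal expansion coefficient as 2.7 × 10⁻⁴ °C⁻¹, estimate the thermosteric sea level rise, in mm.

Δh ≈ 46.3 mm

Δh = αΔT·H = 2.7×10⁻⁴ × 0.66 × 260 = 0.046332 m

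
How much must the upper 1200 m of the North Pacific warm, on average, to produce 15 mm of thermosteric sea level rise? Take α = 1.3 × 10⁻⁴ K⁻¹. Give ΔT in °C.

ΔT = Δh/(αH) = 0.015 / (1.3×10⁻⁴ × 1200) ≈ 0.09615 °C

ΔT ≈ 0.0962 °C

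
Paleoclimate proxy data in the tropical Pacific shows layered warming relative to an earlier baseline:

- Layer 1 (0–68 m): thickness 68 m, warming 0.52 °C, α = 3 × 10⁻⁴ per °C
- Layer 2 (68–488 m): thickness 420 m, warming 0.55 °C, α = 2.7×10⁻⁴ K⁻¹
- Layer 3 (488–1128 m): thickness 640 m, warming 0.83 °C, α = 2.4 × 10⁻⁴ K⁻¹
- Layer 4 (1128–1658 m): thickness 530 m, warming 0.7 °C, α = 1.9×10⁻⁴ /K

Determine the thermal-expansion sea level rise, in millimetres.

3×10⁻⁴ × 0.52 × 68 = 0.010608 m
Layer 2: 420 × 0.55 × 2.7×10⁻⁴ = 0.06237 m
Layer 3: 2.4×10⁻⁴ × 0.83 × 640 = 0.127488 m
1128–1658 m: 1.9×10⁻⁴ × 530 × 0.7 = 0.07049 m
Δh = 0.010608 + 0.06237 + 0.127488 + 0.07049 = 0.270956 m ≈ 271 mm

Δh = 271 mm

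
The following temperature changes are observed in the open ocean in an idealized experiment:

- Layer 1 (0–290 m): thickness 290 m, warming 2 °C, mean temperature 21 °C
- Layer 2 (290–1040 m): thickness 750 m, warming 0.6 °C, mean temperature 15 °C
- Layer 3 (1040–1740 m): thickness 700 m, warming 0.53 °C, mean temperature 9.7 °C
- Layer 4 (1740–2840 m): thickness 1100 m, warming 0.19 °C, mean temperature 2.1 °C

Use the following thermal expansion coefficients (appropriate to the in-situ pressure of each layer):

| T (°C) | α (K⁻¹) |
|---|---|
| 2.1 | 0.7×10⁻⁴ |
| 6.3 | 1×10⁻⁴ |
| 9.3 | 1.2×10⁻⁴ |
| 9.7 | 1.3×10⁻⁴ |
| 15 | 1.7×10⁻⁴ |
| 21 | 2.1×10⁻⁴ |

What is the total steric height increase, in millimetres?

Layer 1 at 21 °C → α = 2.1×10⁻⁴ K⁻¹
Layer 2 at 15 °C → α = 1.7×10⁻⁴ K⁻¹
Layer 3 at 9.7 °C → α = 1.3×10⁻⁴ K⁻¹
Layer 4 at 2.1 °C → α = 0.7×10⁻⁴ K⁻¹
0–290 m: 2 × 2.1×10⁻⁴ × 290 = 0.12180 m
1.7×10⁻⁴ × 750 × 0.6 = 0.07650 m
Layer 3: 0.53 × 700 × 1.3×10⁻⁴ = 0.04823 m
Layer 4: 0.7×10⁻⁴ × 0.19 × 1100 = 0.01463 m
Δh = 0.12180 + 0.07650 + 0.04823 + 0.01463 = 0.26116 m ≈ 260 mm

260 mm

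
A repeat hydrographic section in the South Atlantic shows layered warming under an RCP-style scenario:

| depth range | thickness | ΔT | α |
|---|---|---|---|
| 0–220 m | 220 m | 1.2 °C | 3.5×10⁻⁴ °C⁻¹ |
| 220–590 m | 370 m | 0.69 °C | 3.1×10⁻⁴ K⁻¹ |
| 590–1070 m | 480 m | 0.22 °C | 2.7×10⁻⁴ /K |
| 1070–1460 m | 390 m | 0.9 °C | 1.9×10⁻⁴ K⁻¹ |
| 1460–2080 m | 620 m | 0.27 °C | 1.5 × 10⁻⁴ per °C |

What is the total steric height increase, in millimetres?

292 mm

1.2 × 220 × 3.5×10⁻⁴ = 0.09240 m
3.1×10⁻⁴ × 370 × 0.69 = 0.079143 m
Layer 3: 0.22 × 480 × 2.7×10⁻⁴ = 0.028512 m
0.9 × 390 × 1.9×10⁻⁴ = 0.06669 m
Layer 5: 620 × 1.5×10⁻⁴ × 0.27 = 0.02511 m
Δh = 0.09240 + 0.079143 + 0.028512 + 0.06669 + 0.02511 = 0.291855 m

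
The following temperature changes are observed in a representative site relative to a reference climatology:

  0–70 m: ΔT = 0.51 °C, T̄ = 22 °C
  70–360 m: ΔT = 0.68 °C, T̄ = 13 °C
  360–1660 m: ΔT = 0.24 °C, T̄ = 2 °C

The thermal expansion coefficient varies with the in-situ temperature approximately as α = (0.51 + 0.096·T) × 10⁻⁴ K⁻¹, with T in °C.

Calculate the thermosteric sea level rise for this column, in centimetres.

Δh = 6.59 cm

Layer 1: α = (0.51 + 0.096×22)×10⁻⁴ = 2.622×10⁻⁴ K⁻¹
Layer 2: α = (0.51 + 0.096×13)×10⁻⁴ = 1.758×10⁻⁴ K⁻¹
Layer 3: α = (0.51 + 0.096×2)×10⁻⁴ = 0.702×10⁻⁴ K⁻¹
0–70 m: 0.51 × 70 × 2.622×10⁻⁴ = 0.00936054 m
Layer 2: 290 × 1.758×10⁻⁴ × 0.68 = 0.03466776 m
360–1660 m: 1300 × 0.24 × 0.702×10⁻⁴ = 0.0219024 m
Δh = 0.00936054 + 0.03466776 + 0.0219024 = 0.0659307 m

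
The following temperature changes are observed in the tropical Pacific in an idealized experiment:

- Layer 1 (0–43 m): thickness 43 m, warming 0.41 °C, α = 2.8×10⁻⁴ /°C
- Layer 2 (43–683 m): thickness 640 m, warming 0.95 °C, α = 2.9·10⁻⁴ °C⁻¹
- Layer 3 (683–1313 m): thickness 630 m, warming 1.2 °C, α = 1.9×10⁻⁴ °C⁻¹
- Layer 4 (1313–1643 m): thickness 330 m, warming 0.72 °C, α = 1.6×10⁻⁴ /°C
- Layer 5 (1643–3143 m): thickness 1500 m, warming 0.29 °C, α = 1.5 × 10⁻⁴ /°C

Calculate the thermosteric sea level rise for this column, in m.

Δh = 0.428 m

0–43 m: 43 × 2.8×10⁻⁴ × 0.41 = 0.0049364 m
Layer 2: 2.9×10⁻⁴ × 0.95 × 640 = 0.17632 m
Layer 3: 630 × 1.2 × 1.9×10⁻⁴ = 0.14364 m
1313–1643 m: 0.72 × 1.6×10⁻⁴ × 330 = 0.038016 m
0.29 × 1.5×10⁻⁴ × 1500 = 0.06525 m
Δh = 0.0049364 + 0.17632 + 0.14364 + 0.038016 + 0.06525 = 0.4281624 m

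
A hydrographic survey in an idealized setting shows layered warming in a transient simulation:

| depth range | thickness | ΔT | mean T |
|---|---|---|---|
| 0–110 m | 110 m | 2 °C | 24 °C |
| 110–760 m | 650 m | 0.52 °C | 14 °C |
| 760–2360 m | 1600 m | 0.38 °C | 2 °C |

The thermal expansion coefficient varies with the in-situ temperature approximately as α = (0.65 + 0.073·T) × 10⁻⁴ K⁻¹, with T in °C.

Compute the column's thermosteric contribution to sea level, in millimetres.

Layer 1: α = (0.65 + 0.073×24)×10⁻⁴ = 2.402×10⁻⁴ K⁻¹
Layer 2: α = (0.65 + 0.073×14)×10⁻⁴ = 1.672×10⁻⁴ K⁻¹
Layer 3: α = (0.65 + 0.073×2)×10⁻⁴ = 0.796×10⁻⁴ K⁻¹
2.402×10⁻⁴ × 2 × 110 = 0.052844 m
650 × 0.52 × 1.672×10⁻⁴ = 0.0565136 m
Layer 3: 0.796×10⁻⁴ × 1600 × 0.38 = 0.0483968 m
Δh = 0.052844 + 0.0565136 + 0.0483968 = 0.1577544 m

Δh = 158 mm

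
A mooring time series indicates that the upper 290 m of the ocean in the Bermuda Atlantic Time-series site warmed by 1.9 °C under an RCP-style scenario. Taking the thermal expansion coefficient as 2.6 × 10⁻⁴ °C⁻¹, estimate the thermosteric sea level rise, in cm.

Δh = αΔT·H = 2.6×10⁻⁴ × 1.9 × 290 = 0.14326 m

Δh = 14 cm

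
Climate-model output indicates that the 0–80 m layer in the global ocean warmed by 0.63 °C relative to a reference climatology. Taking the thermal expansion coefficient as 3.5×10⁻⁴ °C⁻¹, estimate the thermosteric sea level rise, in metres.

Δh = αΔT·H = 3.5×10⁻⁴ × 0.63 × 80 = 0.01764 m

0.0176 m of thermosteric rise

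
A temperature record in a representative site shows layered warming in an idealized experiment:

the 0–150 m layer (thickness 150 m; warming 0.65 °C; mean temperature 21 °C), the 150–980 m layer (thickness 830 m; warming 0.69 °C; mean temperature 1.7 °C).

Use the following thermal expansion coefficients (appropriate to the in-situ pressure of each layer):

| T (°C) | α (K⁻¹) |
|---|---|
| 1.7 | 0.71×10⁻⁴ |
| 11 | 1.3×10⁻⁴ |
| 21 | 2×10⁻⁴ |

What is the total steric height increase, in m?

Layer 1 at 21 °C → α = 2×10⁻⁴ K⁻¹
Layer 2 at 1.7 °C → α = 0.71×10⁻⁴ K⁻¹
2×10⁻⁴ × 150 × 0.65 = 0.01950 m
150–980 m: 0.69 × 830 × 0.71×10⁻⁴ = 0.0406617 m
Δh = 0.01950 + 0.0406617 = 0.0601617 m ≈ 0.0602 m

Δh = 0.0602 m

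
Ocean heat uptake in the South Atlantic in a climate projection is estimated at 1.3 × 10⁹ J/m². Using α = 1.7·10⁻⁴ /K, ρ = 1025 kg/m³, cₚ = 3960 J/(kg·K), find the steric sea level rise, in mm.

Δh ≈ 54.4 mm

Δh = αQ/(ρcₚ) = 1.7×10⁻⁴ × 1.3×10⁹ / (1025 × 3960) ≈ 0.054447 m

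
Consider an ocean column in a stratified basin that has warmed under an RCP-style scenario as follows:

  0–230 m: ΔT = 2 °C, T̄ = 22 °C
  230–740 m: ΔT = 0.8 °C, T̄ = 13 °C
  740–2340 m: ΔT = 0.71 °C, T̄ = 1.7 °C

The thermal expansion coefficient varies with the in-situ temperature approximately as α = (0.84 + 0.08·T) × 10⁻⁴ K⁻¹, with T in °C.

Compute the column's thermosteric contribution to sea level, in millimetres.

Layer 1: α = (0.84 + 0.08×22)×10⁻⁴ = 2.6×10⁻⁴ K⁻¹
Layer 2: α = (0.84 + 0.08×13)×10⁻⁴ = 1.88×10⁻⁴ K⁻¹
Layer 3: α = (0.84 + 0.08×1.7)×10⁻⁴ = 0.976×10⁻⁴ K⁻¹
0–230 m: 230 × 2.6×10⁻⁴ × 2 = 0.11960 m
510 × 1.88×10⁻⁴ × 0.8 = 0.076704 m
Layer 3: 0.976×10⁻⁴ × 0.71 × 1600 = 0.1108736 m
Δh = 0.11960 + 0.076704 + 0.1108736 = 0.3071776 m

about 307 mm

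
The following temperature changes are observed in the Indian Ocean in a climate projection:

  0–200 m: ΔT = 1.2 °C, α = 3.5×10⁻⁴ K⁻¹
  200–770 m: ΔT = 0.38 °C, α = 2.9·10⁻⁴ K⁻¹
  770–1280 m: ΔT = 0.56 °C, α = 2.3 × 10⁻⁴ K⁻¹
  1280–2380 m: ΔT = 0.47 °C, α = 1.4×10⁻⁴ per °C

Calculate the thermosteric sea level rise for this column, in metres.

Layer 1: 3.5×10⁻⁴ × 1.2 × 200 = 0.08400 m
0.38 × 570 × 2.9×10⁻⁴ = 0.062814 m
770–1280 m: 2.3×10⁻⁴ × 0.56 × 510 = 0.065688 m
1280–2380 m: 1.4×10⁻⁴ × 0.47 × 1100 = 0.07238 m
Δh = 0.08400 + 0.062814 + 0.065688 + 0.07238 = 0.284882 m

about 0.28 m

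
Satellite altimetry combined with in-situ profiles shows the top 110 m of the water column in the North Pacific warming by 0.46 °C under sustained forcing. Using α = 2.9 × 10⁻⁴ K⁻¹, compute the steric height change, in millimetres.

Δh = αΔT·H = 2.9×10⁻⁴ × 0.46 × 110 = 0.014674 m

Δh = 14.7 mm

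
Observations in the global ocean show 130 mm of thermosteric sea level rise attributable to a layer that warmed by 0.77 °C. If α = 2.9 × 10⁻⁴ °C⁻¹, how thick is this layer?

H ≈ 580 m

H = Δh/(αΔT) = 0.13 / (2.9×10⁻⁴ × 0.77) ≈ 582.2 m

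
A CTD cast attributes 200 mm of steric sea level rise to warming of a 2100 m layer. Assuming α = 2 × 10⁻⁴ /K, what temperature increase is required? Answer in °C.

0.476 °C

ΔT = Δh/(αH) = 0.2 / (2×10⁻⁴ × 2100) ≈ 0.4762 °C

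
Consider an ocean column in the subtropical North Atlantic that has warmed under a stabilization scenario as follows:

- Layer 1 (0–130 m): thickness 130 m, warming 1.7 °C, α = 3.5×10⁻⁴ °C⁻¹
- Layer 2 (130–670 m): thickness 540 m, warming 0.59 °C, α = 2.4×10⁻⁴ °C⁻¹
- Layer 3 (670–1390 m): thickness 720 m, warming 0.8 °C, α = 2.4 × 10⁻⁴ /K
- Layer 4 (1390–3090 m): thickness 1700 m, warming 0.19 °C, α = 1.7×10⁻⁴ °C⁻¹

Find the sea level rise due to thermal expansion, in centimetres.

35 cm

Layer 1: 3.5×10⁻⁴ × 1.7 × 130 = 0.07735 m
130–670 m: 540 × 2.4×10⁻⁴ × 0.59 = 0.076464 m
Layer 3: 720 × 0.8 × 2.4×10⁻⁴ = 0.13824 m
Layer 4: 1700 × 1.7×10⁻⁴ × 0.19 = 0.05491 m
Δh = 0.07735 + 0.076464 + 0.13824 + 0.05491 = 0.346964 m ≈ 35 cm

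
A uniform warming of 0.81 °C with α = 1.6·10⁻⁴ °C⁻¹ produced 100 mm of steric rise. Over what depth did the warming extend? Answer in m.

about 772 m

H = Δh/(αΔT) = 0.1 / (1.6×10⁻⁴ × 0.81) ≈ 771.6 m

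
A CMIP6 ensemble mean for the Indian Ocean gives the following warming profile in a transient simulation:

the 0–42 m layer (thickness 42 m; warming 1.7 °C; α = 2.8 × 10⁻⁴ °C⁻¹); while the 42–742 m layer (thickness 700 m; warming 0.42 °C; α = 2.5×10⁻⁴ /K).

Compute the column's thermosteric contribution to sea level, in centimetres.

Δh ≈ 9.3 cm

Layer 1: 42 × 1.7 × 2.8×10⁻⁴ = 0.019992 m
Layer 2: 0.42 × 2.5×10⁻⁴ × 700 = 0.07350 m
Δh = 0.019992 + 0.07350 = 0.093492 m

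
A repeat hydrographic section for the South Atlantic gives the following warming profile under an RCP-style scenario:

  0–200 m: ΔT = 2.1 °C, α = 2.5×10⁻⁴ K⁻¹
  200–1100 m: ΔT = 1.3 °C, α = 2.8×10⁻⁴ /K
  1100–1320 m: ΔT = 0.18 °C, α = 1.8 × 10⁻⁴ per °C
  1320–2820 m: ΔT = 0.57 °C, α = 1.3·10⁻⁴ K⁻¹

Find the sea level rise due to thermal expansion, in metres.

0–200 m: 200 × 2.5×10⁻⁴ × 2.1 = 0.10500 m
Layer 2: 1.3 × 900 × 2.8×10⁻⁴ = 0.32760 m
Layer 3: 0.18 × 1.8×10⁻⁴ × 220 = 0.007128 m
0.57 × 1500 × 1.3×10⁻⁴ = 0.11115 m
Δh = 0.10500 + 0.32760 + 0.007128 + 0.11115 = 0.550878 m

Δh = 0.551 m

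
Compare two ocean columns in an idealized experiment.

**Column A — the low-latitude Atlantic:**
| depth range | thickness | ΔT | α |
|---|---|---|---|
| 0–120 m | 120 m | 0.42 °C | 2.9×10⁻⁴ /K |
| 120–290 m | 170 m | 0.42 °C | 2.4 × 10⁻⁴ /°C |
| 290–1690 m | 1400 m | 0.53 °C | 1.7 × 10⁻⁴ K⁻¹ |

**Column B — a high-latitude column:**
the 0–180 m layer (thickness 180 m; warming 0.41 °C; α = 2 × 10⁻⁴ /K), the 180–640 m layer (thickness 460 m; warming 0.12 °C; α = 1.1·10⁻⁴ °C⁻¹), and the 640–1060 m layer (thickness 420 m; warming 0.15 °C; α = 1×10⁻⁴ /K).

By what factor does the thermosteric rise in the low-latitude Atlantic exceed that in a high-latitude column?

a factor of 5.8

A 0–120 m: 2.9×10⁻⁴ × 0.42 × 120 = 0.014616 m
A Layer 2: 0.42 × 2.4×10⁻⁴ × 170 = 0.017136 m
A Layer 3: 1.7×10⁻⁴ × 0.53 × 1400 = 0.12614 m
A total: 0.157892 m
B 0–180 m: 180 × 0.41 × 2×10⁻⁴ = 0.01476 m
B Layer 2: 1.1×10⁻⁴ × 0.12 × 460 = 0.006072 m
B Layer 3: 1×10⁻⁴ × 420 × 0.15 = 0.00630 m
B total: 0.027132 m
Ratio: 0.157892 / 0.027132 ≈ 5.819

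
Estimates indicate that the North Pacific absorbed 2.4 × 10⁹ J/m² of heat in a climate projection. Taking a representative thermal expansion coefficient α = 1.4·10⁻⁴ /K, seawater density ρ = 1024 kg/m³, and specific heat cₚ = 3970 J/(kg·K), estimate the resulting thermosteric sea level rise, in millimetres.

Δh = 83 mm

Δh = αQ/(ρcₚ) = 1.4×10⁻⁴ × 2.4×10⁹ / (1024 × 3970) ≈ 0.082651 m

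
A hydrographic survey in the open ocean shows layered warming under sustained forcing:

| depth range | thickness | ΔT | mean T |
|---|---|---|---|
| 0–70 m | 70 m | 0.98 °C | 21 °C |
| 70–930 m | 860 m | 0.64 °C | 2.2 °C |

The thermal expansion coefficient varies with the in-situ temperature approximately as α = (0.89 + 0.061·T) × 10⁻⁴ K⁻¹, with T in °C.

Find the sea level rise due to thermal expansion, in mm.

Layer 1: α = (0.89 + 0.061×21)×10⁻⁴ = 2.171×10⁻⁴ K⁻¹
Layer 2: α = (0.89 + 0.061×2.2)×10⁻⁴ = 1.0242×10⁻⁴ K⁻¹
Layer 1: 0.98 × 2.171×10⁻⁴ × 70 = 0.01489306 m
70–930 m: 0.64 × 860 × 1.0242×10⁻⁴ = 0.056371968 m
Δh = 0.01489306 + 0.056371968 = 0.071265028 m

Δh = 71 mm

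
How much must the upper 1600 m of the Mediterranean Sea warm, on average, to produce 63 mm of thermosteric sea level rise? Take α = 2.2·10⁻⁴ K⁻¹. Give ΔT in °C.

0.18 °C

ΔT = Δh/(αH) = 0.063 / (2.2×10⁻⁴ × 1600) ≈ 0.1790 °C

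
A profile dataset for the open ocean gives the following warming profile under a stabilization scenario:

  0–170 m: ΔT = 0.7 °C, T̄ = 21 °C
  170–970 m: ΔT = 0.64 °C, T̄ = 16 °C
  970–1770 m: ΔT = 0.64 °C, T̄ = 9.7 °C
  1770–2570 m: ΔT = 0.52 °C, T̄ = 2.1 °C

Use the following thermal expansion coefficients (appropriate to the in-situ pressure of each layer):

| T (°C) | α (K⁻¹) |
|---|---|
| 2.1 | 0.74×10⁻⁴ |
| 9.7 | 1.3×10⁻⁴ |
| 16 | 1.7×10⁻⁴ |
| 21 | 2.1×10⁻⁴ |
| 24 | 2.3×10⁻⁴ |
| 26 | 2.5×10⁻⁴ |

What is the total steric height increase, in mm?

Layer 1 at 21 °C → α = 2.1×10⁻⁴ K⁻¹
Layer 2 at 16 °C → α = 1.7×10⁻⁴ K⁻¹
Layer 3 at 9.7 °C → α = 1.3×10⁻⁴ K⁻¹
Layer 4 at 2.1 °C → α = 0.74×10⁻⁴ K⁻¹
0–170 m: 0.7 × 170 × 2.1×10⁻⁴ = 0.02499 m
170–970 m: 1.7×10⁻⁴ × 800 × 0.64 = 0.08704 m
970–1770 m: 1.3×10⁻⁴ × 0.64 × 800 = 0.06656 m
1770–2570 m: 0.74×10⁻⁴ × 800 × 0.52 = 0.030784 m
Δh = 0.02499 + 0.08704 + 0.06656 + 0.030784 = 0.209374 m ≈ 209 mm

209 mm of thermosteric rise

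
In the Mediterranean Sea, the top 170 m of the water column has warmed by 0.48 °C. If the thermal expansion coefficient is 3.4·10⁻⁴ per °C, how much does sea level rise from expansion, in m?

Δh = αΔT·H = 3.4×10⁻⁴ × 0.48 × 170 = 0.027744 m

0.0277 m of thermosteric rise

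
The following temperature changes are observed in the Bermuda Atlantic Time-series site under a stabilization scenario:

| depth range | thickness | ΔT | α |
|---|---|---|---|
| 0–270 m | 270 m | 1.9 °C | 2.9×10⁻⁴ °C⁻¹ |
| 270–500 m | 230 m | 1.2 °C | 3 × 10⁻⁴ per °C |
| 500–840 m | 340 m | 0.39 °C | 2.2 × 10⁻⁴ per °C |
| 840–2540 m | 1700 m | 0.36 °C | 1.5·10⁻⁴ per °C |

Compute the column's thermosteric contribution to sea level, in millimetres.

Δh = 353 mm

270 × 2.9×10⁻⁴ × 1.9 = 0.14877 m
270–500 m: 3×10⁻⁴ × 1.2 × 230 = 0.08280 m
2.2×10⁻⁴ × 0.39 × 340 = 0.029172 m
Layer 4: 1700 × 0.36 × 1.5×10⁻⁴ = 0.09180 m
Δh = 0.14877 + 0.08280 + 0.029172 + 0.09180 = 0.352542 m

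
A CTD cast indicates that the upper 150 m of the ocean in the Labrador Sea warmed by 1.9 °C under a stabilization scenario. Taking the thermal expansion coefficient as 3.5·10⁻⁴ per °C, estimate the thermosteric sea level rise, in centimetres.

Δh = αΔT·H = 3.5×10⁻⁴ × 1.9 × 150 = 0.09975 m

Δh = 9.98 cm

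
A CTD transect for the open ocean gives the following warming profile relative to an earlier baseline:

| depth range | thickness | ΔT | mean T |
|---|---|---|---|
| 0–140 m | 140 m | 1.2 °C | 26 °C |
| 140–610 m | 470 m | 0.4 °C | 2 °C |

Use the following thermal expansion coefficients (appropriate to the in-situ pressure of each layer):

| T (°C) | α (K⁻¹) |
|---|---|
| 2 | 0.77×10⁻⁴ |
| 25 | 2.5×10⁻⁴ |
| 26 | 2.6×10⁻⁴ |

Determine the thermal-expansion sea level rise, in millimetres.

Layer 1 at 26 °C → α = 2.6×10⁻⁴ K⁻¹
Layer 2 at 2 °C → α = 0.77×10⁻⁴ K⁻¹
0–140 m: 140 × 1.2 × 2.6×10⁻⁴ = 0.04368 m
140–610 m: 470 × 0.77×10⁻⁴ × 0.4 = 0.014476 m
Δh = 0.04368 + 0.014476 = 0.058156 m ≈ 58 mm

58 mm of thermosteric rise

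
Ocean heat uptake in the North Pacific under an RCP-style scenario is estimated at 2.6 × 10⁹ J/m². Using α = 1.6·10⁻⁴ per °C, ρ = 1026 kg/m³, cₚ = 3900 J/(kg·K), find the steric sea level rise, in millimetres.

Δh = αQ/(ρcₚ) = 1.6×10⁻⁴ × 2.6×10⁹ / (1026 × 3900) ≈ 0.10396 m

Δh = 100 mm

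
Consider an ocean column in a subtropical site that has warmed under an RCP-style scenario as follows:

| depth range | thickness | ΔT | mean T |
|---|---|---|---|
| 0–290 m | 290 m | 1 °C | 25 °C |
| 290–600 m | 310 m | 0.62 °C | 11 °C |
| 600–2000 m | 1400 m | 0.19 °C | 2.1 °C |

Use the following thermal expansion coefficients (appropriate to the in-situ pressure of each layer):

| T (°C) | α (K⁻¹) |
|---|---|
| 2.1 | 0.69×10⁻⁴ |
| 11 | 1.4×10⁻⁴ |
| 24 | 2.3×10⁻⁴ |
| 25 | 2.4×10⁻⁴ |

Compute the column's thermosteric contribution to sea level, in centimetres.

Layer 1 at 25 °C → α = 2.4×10⁻⁴ K⁻¹
Layer 2 at 11 °C → α = 1.4×10⁻⁴ K⁻¹
Layer 3 at 2.1 °C → α = 0.69×10⁻⁴ K⁻¹
0–290 m: 2.4×10⁻⁴ × 290 × 1 = 0.06960 m
Layer 2: 0.62 × 1.4×10⁻⁴ × 310 = 0.026908 m
600–2000 m: 1400 × 0.19 × 0.69×10⁻⁴ = 0.018354 m
Δh = 0.06960 + 0.026908 + 0.018354 = 0.114862 m ≈ 11.5 cm

about 11.5 cm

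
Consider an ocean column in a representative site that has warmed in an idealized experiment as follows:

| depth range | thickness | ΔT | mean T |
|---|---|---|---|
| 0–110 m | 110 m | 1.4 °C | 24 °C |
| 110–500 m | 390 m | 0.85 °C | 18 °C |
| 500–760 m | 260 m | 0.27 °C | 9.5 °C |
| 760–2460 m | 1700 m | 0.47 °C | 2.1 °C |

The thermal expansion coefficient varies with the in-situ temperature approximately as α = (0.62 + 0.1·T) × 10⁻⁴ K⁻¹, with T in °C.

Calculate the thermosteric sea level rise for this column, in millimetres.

Layer 1: α = (0.62 + 0.1×24)×10⁻⁴ = 3.02×10⁻⁴ K⁻¹
Layer 2: α = (0.62 + 0.1×18)×10⁻⁴ = 2.42×10⁻⁴ K⁻¹
Layer 3: α = (0.62 + 0.1×9.5)×10⁻⁴ = 1.57×10⁻⁴ K⁻¹
Layer 4: α = (0.62 + 0.1×2.1)×10⁻⁴ = 0.83×10⁻⁴ K⁻¹
Layer 1: 1.4 × 3.02×10⁻⁴ × 110 = 0.046508 m
110–500 m: 390 × 2.42×10⁻⁴ × 0.85 = 0.080223 m
Layer 3: 1.57×10⁻⁴ × 0.27 × 260 = 0.0110214 m
760–2460 m: 1700 × 0.83×10⁻⁴ × 0.47 = 0.066317 m
Δh = 0.046508 + 0.080223 + 0.0110214 + 0.066317 = 0.2040694 m

Δh ≈ 204 mm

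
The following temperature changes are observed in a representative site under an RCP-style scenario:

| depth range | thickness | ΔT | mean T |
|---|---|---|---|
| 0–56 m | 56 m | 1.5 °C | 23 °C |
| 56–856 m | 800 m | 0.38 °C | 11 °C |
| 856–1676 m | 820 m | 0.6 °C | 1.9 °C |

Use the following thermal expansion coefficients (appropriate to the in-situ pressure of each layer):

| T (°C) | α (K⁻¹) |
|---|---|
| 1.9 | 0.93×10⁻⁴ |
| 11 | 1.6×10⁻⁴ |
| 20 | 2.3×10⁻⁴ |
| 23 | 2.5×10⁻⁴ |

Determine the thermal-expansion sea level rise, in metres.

0.12 m of thermosteric rise

Layer 1 at 23 °C → α = 2.5×10⁻⁴ K⁻¹
Layer 2 at 11 °C → α = 1.6×10⁻⁴ K⁻¹
Layer 3 at 1.9 °C → α = 0.93×10⁻⁴ K⁻¹
Layer 1: 2.5×10⁻⁴ × 1.5 × 56 = 0.02100 m
1.6×10⁻⁴ × 0.38 × 800 = 0.04864 m
820 × 0.93×10⁻⁴ × 0.6 = 0.045756 m
Δh = 0.02100 + 0.04864 + 0.045756 = 0.115396 m ≈ 0.12 m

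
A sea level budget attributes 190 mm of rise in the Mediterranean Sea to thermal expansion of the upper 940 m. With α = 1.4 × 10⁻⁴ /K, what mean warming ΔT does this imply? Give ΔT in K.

1.4 K

ΔT = Δh/(αH) = 0.19 / (1.4×10⁻⁴ × 940) ≈ 1.444 K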